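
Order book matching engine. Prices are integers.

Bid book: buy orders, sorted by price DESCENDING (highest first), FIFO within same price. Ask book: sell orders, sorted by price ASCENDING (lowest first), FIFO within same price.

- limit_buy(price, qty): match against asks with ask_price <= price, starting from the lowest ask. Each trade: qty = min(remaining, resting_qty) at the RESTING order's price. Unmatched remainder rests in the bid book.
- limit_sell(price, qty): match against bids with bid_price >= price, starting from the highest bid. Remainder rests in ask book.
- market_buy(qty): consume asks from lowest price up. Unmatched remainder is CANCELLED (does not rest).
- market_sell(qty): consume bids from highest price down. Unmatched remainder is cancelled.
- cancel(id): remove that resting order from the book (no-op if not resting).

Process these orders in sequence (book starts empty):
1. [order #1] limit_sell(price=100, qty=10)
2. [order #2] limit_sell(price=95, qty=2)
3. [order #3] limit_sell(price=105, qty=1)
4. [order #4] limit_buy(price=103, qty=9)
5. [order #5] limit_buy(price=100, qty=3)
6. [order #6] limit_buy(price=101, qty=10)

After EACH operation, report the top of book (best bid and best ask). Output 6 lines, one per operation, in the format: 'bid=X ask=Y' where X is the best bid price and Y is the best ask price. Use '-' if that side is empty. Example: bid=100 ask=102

After op 1 [order #1] limit_sell(price=100, qty=10): fills=none; bids=[-] asks=[#1:10@100]
After op 2 [order #2] limit_sell(price=95, qty=2): fills=none; bids=[-] asks=[#2:2@95 #1:10@100]
After op 3 [order #3] limit_sell(price=105, qty=1): fills=none; bids=[-] asks=[#2:2@95 #1:10@100 #3:1@105]
After op 4 [order #4] limit_buy(price=103, qty=9): fills=#4x#2:2@95 #4x#1:7@100; bids=[-] asks=[#1:3@100 #3:1@105]
After op 5 [order #5] limit_buy(price=100, qty=3): fills=#5x#1:3@100; bids=[-] asks=[#3:1@105]
After op 6 [order #6] limit_buy(price=101, qty=10): fills=none; bids=[#6:10@101] asks=[#3:1@105]

Answer: bid=- ask=100
bid=- ask=95
bid=- ask=95
bid=- ask=100
bid=- ask=105
bid=101 ask=105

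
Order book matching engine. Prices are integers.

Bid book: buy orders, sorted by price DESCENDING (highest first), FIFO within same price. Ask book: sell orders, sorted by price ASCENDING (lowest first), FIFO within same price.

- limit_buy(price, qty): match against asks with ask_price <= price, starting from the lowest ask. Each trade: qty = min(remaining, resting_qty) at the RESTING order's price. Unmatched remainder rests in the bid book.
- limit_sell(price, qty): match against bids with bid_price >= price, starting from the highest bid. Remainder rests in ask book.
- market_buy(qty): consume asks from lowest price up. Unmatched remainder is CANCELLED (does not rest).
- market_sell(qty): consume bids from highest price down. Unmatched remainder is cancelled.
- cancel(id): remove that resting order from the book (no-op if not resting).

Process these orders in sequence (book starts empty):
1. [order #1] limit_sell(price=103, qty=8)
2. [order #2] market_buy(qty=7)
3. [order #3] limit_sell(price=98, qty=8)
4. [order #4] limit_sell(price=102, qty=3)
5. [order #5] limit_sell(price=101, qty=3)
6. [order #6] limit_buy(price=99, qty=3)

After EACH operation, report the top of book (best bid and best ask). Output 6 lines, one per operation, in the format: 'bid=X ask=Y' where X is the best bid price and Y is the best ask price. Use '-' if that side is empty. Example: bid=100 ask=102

After op 1 [order #1] limit_sell(price=103, qty=8): fills=none; bids=[-] asks=[#1:8@103]
After op 2 [order #2] market_buy(qty=7): fills=#2x#1:7@103; bids=[-] asks=[#1:1@103]
After op 3 [order #3] limit_sell(price=98, qty=8): fills=none; bids=[-] asks=[#3:8@98 #1:1@103]
After op 4 [order #4] limit_sell(price=102, qty=3): fills=none; bids=[-] asks=[#3:8@98 #4:3@102 #1:1@103]
After op 5 [order #5] limit_sell(price=101, qty=3): fills=none; bids=[-] asks=[#3:8@98 #5:3@101 #4:3@102 #1:1@103]
After op 6 [order #6] limit_buy(price=99, qty=3): fills=#6x#3:3@98; bids=[-] asks=[#3:5@98 #5:3@101 #4:3@102 #1:1@103]

Answer: bid=- ask=103
bid=- ask=103
bid=- ask=98
bid=- ask=98
bid=- ask=98
bid=- ask=98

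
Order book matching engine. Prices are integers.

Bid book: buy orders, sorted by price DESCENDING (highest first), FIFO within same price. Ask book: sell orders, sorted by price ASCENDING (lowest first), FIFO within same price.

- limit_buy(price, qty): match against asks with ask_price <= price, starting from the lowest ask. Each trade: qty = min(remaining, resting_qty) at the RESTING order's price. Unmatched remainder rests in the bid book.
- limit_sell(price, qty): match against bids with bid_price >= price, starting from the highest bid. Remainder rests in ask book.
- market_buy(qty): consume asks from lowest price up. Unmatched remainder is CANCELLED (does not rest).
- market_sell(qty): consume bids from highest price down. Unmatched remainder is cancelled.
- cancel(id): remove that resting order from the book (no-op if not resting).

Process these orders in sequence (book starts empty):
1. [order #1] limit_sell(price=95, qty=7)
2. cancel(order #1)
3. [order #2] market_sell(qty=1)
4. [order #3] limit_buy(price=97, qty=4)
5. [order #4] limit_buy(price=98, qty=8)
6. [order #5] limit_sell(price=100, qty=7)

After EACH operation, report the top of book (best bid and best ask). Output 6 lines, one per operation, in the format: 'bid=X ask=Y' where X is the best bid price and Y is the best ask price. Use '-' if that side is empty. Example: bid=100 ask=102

After op 1 [order #1] limit_sell(price=95, qty=7): fills=none; bids=[-] asks=[#1:7@95]
After op 2 cancel(order #1): fills=none; bids=[-] asks=[-]
After op 3 [order #2] market_sell(qty=1): fills=none; bids=[-] asks=[-]
After op 4 [order #3] limit_buy(price=97, qty=4): fills=none; bids=[#3:4@97] asks=[-]
After op 5 [order #4] limit_buy(price=98, qty=8): fills=none; bids=[#4:8@98 #3:4@97] asks=[-]
After op 6 [order #5] limit_sell(price=100, qty=7): fills=none; bids=[#4:8@98 #3:4@97] asks=[#5:7@100]

Answer: bid=- ask=95
bid=- ask=-
bid=- ask=-
bid=97 ask=-
bid=98 ask=-
bid=98 ask=100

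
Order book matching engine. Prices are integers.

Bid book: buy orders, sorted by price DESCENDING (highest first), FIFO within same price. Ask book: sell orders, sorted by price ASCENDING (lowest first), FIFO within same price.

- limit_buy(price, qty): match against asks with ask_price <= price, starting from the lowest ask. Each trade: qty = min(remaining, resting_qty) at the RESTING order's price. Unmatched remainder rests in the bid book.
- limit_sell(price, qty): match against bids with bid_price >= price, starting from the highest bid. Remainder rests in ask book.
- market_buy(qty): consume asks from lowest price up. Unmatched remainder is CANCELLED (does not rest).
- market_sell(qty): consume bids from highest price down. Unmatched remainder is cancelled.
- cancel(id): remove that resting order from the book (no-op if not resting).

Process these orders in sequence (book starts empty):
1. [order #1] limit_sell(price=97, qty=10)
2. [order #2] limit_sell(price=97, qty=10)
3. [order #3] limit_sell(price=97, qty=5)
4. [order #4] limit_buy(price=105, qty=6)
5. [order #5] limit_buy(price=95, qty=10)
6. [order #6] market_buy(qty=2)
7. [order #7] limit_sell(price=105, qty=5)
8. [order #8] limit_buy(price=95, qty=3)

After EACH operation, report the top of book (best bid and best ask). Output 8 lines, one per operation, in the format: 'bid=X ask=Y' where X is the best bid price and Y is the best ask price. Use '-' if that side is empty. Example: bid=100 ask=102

Answer: bid=- ask=97
bid=- ask=97
bid=- ask=97
bid=- ask=97
bid=95 ask=97
bid=95 ask=97
bid=95 ask=97
bid=95 ask=97

Derivation:
After op 1 [order #1] limit_sell(price=97, qty=10): fills=none; bids=[-] asks=[#1:10@97]
After op 2 [order #2] limit_sell(price=97, qty=10): fills=none; bids=[-] asks=[#1:10@97 #2:10@97]
After op 3 [order #3] limit_sell(price=97, qty=5): fills=none; bids=[-] asks=[#1:10@97 #2:10@97 #3:5@97]
After op 4 [order #4] limit_buy(price=105, qty=6): fills=#4x#1:6@97; bids=[-] asks=[#1:4@97 #2:10@97 #3:5@97]
After op 5 [order #5] limit_buy(price=95, qty=10): fills=none; bids=[#5:10@95] asks=[#1:4@97 #2:10@97 #3:5@97]
After op 6 [order #6] market_buy(qty=2): fills=#6x#1:2@97; bids=[#5:10@95] asks=[#1:2@97 #2:10@97 #3:5@97]
After op 7 [order #7] limit_sell(price=105, qty=5): fills=none; bids=[#5:10@95] asks=[#1:2@97 #2:10@97 #3:5@97 #7:5@105]
After op 8 [order #8] limit_buy(price=95, qty=3): fills=none; bids=[#5:10@95 #8:3@95] asks=[#1:2@97 #2:10@97 #3:5@97 #7:5@105]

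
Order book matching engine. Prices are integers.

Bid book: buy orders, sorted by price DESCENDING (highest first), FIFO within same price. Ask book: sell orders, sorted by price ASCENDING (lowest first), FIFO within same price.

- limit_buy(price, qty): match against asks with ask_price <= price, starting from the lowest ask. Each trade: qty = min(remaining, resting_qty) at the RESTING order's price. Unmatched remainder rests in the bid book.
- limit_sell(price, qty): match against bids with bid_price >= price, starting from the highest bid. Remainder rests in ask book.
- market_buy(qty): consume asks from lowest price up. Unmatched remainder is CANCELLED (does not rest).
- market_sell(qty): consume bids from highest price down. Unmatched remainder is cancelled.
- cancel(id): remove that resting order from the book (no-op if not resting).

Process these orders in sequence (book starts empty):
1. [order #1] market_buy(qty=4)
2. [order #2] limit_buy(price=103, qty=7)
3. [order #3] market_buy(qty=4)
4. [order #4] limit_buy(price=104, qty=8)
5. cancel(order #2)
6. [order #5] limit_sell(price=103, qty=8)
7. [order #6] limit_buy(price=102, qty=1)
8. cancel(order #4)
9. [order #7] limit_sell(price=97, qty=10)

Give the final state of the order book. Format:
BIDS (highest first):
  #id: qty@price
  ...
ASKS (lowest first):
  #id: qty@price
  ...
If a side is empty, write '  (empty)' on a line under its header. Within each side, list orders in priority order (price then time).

Answer: BIDS (highest first):
  (empty)
ASKS (lowest first):
  #7: 9@97

Derivation:
After op 1 [order #1] market_buy(qty=4): fills=none; bids=[-] asks=[-]
After op 2 [order #2] limit_buy(price=103, qty=7): fills=none; bids=[#2:7@103] asks=[-]
After op 3 [order #3] market_buy(qty=4): fills=none; bids=[#2:7@103] asks=[-]
After op 4 [order #4] limit_buy(price=104, qty=8): fills=none; bids=[#4:8@104 #2:7@103] asks=[-]
After op 5 cancel(order #2): fills=none; bids=[#4:8@104] asks=[-]
After op 6 [order #5] limit_sell(price=103, qty=8): fills=#4x#5:8@104; bids=[-] asks=[-]
After op 7 [order #6] limit_buy(price=102, qty=1): fills=none; bids=[#6:1@102] asks=[-]
After op 8 cancel(order #4): fills=none; bids=[#6:1@102] asks=[-]
After op 9 [order #7] limit_sell(price=97, qty=10): fills=#6x#7:1@102; bids=[-] asks=[#7:9@97]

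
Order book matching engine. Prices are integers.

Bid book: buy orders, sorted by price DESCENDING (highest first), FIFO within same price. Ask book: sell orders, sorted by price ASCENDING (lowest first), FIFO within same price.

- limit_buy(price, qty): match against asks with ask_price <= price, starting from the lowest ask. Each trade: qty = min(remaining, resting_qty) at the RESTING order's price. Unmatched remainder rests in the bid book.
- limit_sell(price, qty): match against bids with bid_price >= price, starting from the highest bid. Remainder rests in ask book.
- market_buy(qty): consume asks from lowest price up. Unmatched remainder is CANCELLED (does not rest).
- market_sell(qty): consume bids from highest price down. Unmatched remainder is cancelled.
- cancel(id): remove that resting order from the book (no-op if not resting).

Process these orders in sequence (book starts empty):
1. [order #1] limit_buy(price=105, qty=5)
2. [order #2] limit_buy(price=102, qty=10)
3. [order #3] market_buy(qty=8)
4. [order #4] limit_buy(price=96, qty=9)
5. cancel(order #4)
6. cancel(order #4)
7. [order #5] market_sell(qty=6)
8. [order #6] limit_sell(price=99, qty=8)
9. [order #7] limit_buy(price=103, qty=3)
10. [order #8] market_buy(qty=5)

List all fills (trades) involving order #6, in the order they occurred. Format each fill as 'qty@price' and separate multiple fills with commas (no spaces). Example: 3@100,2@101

Answer: 8@102

Derivation:
After op 1 [order #1] limit_buy(price=105, qty=5): fills=none; bids=[#1:5@105] asks=[-]
After op 2 [order #2] limit_buy(price=102, qty=10): fills=none; bids=[#1:5@105 #2:10@102] asks=[-]
After op 3 [order #3] market_buy(qty=8): fills=none; bids=[#1:5@105 #2:10@102] asks=[-]
After op 4 [order #4] limit_buy(price=96, qty=9): fills=none; bids=[#1:5@105 #2:10@102 #4:9@96] asks=[-]
After op 5 cancel(order #4): fills=none; bids=[#1:5@105 #2:10@102] asks=[-]
After op 6 cancel(order #4): fills=none; bids=[#1:5@105 #2:10@102] asks=[-]
After op 7 [order #5] market_sell(qty=6): fills=#1x#5:5@105 #2x#5:1@102; bids=[#2:9@102] asks=[-]
After op 8 [order #6] limit_sell(price=99, qty=8): fills=#2x#6:8@102; bids=[#2:1@102] asks=[-]
After op 9 [order #7] limit_buy(price=103, qty=3): fills=none; bids=[#7:3@103 #2:1@102] asks=[-]
After op 10 [order #8] market_buy(qty=5): fills=none; bids=[#7:3@103 #2:1@102] asks=[-]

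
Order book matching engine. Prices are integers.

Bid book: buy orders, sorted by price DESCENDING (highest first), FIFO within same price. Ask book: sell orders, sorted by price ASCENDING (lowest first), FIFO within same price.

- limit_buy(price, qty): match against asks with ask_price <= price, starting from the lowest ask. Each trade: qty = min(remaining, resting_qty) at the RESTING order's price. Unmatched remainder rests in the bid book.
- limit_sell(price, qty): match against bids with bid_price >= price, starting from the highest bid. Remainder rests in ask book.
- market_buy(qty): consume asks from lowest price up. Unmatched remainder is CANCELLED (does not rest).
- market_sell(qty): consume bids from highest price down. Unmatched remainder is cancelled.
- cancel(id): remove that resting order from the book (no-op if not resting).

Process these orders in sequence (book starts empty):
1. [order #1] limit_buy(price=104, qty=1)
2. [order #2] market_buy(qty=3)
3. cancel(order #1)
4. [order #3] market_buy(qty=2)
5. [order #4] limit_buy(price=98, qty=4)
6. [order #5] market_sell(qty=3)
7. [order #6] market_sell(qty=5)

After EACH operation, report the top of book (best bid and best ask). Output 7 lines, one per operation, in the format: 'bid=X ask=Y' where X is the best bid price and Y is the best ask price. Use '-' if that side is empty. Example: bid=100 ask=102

After op 1 [order #1] limit_buy(price=104, qty=1): fills=none; bids=[#1:1@104] asks=[-]
After op 2 [order #2] market_buy(qty=3): fills=none; bids=[#1:1@104] asks=[-]
After op 3 cancel(order #1): fills=none; bids=[-] asks=[-]
After op 4 [order #3] market_buy(qty=2): fills=none; bids=[-] asks=[-]
After op 5 [order #4] limit_buy(price=98, qty=4): fills=none; bids=[#4:4@98] asks=[-]
After op 6 [order #5] market_sell(qty=3): fills=#4x#5:3@98; bids=[#4:1@98] asks=[-]
After op 7 [order #6] market_sell(qty=5): fills=#4x#6:1@98; bids=[-] asks=[-]

Answer: bid=104 ask=-
bid=104 ask=-
bid=- ask=-
bid=- ask=-
bid=98 ask=-
bid=98 ask=-
bid=- ask=-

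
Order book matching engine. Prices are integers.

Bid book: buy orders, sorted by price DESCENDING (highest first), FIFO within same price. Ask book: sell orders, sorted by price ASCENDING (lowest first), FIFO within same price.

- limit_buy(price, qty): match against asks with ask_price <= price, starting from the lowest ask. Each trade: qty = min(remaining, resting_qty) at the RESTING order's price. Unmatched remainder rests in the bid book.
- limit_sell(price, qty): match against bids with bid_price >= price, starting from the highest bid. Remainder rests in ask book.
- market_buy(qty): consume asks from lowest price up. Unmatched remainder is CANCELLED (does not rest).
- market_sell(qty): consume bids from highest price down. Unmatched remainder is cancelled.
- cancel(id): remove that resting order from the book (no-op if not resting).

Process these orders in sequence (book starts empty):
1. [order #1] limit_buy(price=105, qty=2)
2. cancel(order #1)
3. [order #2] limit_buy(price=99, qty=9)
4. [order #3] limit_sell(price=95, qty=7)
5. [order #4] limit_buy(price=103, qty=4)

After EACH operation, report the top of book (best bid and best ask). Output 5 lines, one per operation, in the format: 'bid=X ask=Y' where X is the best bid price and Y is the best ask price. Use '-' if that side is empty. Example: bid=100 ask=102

After op 1 [order #1] limit_buy(price=105, qty=2): fills=none; bids=[#1:2@105] asks=[-]
After op 2 cancel(order #1): fills=none; bids=[-] asks=[-]
After op 3 [order #2] limit_buy(price=99, qty=9): fills=none; bids=[#2:9@99] asks=[-]
After op 4 [order #3] limit_sell(price=95, qty=7): fills=#2x#3:7@99; bids=[#2:2@99] asks=[-]
After op 5 [order #4] limit_buy(price=103, qty=4): fills=none; bids=[#4:4@103 #2:2@99] asks=[-]

Answer: bid=105 ask=-
bid=- ask=-
bid=99 ask=-
bid=99 ask=-
bid=103 ask=-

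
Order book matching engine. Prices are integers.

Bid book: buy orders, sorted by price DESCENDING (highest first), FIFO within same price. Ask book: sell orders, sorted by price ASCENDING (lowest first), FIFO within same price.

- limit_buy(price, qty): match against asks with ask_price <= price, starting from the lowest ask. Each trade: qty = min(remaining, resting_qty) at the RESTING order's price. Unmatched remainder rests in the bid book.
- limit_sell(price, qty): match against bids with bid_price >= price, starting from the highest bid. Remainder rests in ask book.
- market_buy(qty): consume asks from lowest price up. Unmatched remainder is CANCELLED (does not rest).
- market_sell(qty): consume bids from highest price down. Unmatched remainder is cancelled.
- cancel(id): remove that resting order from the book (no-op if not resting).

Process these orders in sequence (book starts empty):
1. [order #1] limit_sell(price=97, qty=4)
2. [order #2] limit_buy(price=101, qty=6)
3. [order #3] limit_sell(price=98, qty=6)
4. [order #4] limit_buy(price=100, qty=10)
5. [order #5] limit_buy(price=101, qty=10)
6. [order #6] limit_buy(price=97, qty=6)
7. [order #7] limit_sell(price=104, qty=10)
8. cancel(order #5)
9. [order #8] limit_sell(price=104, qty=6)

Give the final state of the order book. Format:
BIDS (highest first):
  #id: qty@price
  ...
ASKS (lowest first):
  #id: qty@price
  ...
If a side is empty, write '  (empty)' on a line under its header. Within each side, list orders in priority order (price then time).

After op 1 [order #1] limit_sell(price=97, qty=4): fills=none; bids=[-] asks=[#1:4@97]
After op 2 [order #2] limit_buy(price=101, qty=6): fills=#2x#1:4@97; bids=[#2:2@101] asks=[-]
After op 3 [order #3] limit_sell(price=98, qty=6): fills=#2x#3:2@101; bids=[-] asks=[#3:4@98]
After op 4 [order #4] limit_buy(price=100, qty=10): fills=#4x#3:4@98; bids=[#4:6@100] asks=[-]
After op 5 [order #5] limit_buy(price=101, qty=10): fills=none; bids=[#5:10@101 #4:6@100] asks=[-]
After op 6 [order #6] limit_buy(price=97, qty=6): fills=none; bids=[#5:10@101 #4:6@100 #6:6@97] asks=[-]
After op 7 [order #7] limit_sell(price=104, qty=10): fills=none; bids=[#5:10@101 #4:6@100 #6:6@97] asks=[#7:10@104]
After op 8 cancel(order #5): fills=none; bids=[#4:6@100 #6:6@97] asks=[#7:10@104]
After op 9 [order #8] limit_sell(price=104, qty=6): fills=none; bids=[#4:6@100 #6:6@97] asks=[#7:10@104 #8:6@104]

Answer: BIDS (highest first):
  #4: 6@100
  #6: 6@97
ASKS (lowest first):
  #7: 10@104
  #8: 6@104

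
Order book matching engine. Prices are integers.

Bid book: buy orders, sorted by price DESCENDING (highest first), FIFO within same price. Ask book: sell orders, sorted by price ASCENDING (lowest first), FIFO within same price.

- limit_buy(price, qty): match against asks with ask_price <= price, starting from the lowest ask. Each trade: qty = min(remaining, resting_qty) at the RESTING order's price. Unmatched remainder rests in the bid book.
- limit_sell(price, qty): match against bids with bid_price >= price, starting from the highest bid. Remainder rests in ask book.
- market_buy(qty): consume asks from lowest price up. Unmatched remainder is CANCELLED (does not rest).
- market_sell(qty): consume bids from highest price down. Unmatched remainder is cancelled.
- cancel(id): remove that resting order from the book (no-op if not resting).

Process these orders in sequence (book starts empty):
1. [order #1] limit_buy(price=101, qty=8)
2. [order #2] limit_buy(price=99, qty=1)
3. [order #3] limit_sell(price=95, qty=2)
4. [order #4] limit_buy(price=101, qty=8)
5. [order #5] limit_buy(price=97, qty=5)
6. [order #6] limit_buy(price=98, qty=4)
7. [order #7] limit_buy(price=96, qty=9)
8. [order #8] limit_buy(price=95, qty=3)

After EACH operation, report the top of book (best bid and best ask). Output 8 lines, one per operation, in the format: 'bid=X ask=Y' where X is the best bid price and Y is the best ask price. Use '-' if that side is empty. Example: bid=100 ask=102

Answer: bid=101 ask=-
bid=101 ask=-
bid=101 ask=-
bid=101 ask=-
bid=101 ask=-
bid=101 ask=-
bid=101 ask=-
bid=101 ask=-

Derivation:
After op 1 [order #1] limit_buy(price=101, qty=8): fills=none; bids=[#1:8@101] asks=[-]
After op 2 [order #2] limit_buy(price=99, qty=1): fills=none; bids=[#1:8@101 #2:1@99] asks=[-]
After op 3 [order #3] limit_sell(price=95, qty=2): fills=#1x#3:2@101; bids=[#1:6@101 #2:1@99] asks=[-]
After op 4 [order #4] limit_buy(price=101, qty=8): fills=none; bids=[#1:6@101 #4:8@101 #2:1@99] asks=[-]
After op 5 [order #5] limit_buy(price=97, qty=5): fills=none; bids=[#1:6@101 #4:8@101 #2:1@99 #5:5@97] asks=[-]
After op 6 [order #6] limit_buy(price=98, qty=4): fills=none; bids=[#1:6@101 #4:8@101 #2:1@99 #6:4@98 #5:5@97] asks=[-]
After op 7 [order #7] limit_buy(price=96, qty=9): fills=none; bids=[#1:6@101 #4:8@101 #2:1@99 #6:4@98 #5:5@97 #7:9@96] asks=[-]
After op 8 [order #8] limit_buy(price=95, qty=3): fills=none; bids=[#1:6@101 #4:8@101 #2:1@99 #6:4@98 #5:5@97 #7:9@96 #8:3@95] asks=[-]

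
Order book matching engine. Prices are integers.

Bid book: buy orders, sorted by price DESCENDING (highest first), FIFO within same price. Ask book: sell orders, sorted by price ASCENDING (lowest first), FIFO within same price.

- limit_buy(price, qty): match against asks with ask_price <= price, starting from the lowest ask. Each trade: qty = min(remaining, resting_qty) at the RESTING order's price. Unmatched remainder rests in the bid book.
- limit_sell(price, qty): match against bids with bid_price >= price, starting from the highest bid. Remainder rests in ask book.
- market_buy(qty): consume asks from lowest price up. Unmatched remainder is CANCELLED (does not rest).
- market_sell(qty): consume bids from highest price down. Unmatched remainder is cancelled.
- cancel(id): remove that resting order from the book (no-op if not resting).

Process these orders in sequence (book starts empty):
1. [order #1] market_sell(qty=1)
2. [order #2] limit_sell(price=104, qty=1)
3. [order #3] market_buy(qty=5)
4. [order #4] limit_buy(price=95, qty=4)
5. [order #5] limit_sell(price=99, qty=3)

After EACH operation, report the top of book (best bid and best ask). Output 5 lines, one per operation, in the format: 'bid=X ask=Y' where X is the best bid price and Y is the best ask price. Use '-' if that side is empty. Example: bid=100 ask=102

Answer: bid=- ask=-
bid=- ask=104
bid=- ask=-
bid=95 ask=-
bid=95 ask=99

Derivation:
After op 1 [order #1] market_sell(qty=1): fills=none; bids=[-] asks=[-]
After op 2 [order #2] limit_sell(price=104, qty=1): fills=none; bids=[-] asks=[#2:1@104]
After op 3 [order #3] market_buy(qty=5): fills=#3x#2:1@104; bids=[-] asks=[-]
After op 4 [order #4] limit_buy(price=95, qty=4): fills=none; bids=[#4:4@95] asks=[-]
After op 5 [order #5] limit_sell(price=99, qty=3): fills=none; bids=[#4:4@95] asks=[#5:3@99]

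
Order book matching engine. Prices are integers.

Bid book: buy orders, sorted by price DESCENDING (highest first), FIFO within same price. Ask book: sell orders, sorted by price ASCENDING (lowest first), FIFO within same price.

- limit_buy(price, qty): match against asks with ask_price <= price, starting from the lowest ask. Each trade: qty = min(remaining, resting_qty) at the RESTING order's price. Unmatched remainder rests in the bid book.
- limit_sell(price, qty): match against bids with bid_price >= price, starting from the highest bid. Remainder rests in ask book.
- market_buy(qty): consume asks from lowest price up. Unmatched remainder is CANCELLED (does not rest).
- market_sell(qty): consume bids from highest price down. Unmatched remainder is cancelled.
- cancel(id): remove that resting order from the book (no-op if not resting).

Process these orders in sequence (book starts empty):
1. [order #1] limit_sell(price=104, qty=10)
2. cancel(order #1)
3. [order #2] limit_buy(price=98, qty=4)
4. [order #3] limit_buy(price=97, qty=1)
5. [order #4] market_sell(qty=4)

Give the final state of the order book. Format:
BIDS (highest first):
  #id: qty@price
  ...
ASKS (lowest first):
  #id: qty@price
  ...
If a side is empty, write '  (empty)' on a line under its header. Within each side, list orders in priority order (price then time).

Answer: BIDS (highest first):
  #3: 1@97
ASKS (lowest first):
  (empty)

Derivation:
After op 1 [order #1] limit_sell(price=104, qty=10): fills=none; bids=[-] asks=[#1:10@104]
After op 2 cancel(order #1): fills=none; bids=[-] asks=[-]
After op 3 [order #2] limit_buy(price=98, qty=4): fills=none; bids=[#2:4@98] asks=[-]
After op 4 [order #3] limit_buy(price=97, qty=1): fills=none; bids=[#2:4@98 #3:1@97] asks=[-]
After op 5 [order #4] market_sell(qty=4): fills=#2x#4:4@98; bids=[#3:1@97] asks=[-]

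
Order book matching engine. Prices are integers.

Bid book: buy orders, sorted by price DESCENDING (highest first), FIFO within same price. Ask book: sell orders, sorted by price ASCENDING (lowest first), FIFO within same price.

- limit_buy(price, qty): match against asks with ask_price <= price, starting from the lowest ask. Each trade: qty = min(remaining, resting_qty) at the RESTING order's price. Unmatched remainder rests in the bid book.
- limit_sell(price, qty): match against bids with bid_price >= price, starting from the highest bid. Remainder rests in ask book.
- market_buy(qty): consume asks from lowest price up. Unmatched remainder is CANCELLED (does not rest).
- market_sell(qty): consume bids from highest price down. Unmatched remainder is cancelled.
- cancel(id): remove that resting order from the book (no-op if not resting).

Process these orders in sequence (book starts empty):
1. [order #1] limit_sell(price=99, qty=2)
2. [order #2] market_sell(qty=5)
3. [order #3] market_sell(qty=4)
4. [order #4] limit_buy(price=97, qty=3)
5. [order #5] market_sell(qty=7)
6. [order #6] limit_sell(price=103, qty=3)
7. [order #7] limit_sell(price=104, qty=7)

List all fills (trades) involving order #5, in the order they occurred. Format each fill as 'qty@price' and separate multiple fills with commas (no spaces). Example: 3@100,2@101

After op 1 [order #1] limit_sell(price=99, qty=2): fills=none; bids=[-] asks=[#1:2@99]
After op 2 [order #2] market_sell(qty=5): fills=none; bids=[-] asks=[#1:2@99]
After op 3 [order #3] market_sell(qty=4): fills=none; bids=[-] asks=[#1:2@99]
After op 4 [order #4] limit_buy(price=97, qty=3): fills=none; bids=[#4:3@97] asks=[#1:2@99]
After op 5 [order #5] market_sell(qty=7): fills=#4x#5:3@97; bids=[-] asks=[#1:2@99]
After op 6 [order #6] limit_sell(price=103, qty=3): fills=none; bids=[-] asks=[#1:2@99 #6:3@103]
After op 7 [order #7] limit_sell(price=104, qty=7): fills=none; bids=[-] asks=[#1:2@99 #6:3@103 #7:7@104]

Answer: 3@97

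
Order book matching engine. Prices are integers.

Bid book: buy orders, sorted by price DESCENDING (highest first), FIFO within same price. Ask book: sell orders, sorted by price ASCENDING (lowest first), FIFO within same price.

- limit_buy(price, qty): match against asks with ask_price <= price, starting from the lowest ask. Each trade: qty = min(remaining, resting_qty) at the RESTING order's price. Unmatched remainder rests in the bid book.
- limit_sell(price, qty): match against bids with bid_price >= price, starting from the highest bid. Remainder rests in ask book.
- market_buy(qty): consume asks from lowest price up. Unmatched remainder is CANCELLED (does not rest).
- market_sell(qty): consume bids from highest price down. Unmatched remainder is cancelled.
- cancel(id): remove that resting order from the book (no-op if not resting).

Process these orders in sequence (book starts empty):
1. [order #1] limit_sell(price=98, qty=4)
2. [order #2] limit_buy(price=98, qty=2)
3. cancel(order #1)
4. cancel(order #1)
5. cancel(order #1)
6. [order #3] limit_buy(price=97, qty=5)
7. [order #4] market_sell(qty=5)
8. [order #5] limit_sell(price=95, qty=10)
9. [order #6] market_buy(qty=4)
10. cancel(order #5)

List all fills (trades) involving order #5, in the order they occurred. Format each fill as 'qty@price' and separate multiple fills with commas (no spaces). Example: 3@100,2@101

After op 1 [order #1] limit_sell(price=98, qty=4): fills=none; bids=[-] asks=[#1:4@98]
After op 2 [order #2] limit_buy(price=98, qty=2): fills=#2x#1:2@98; bids=[-] asks=[#1:2@98]
After op 3 cancel(order #1): fills=none; bids=[-] asks=[-]
After op 4 cancel(order #1): fills=none; bids=[-] asks=[-]
After op 5 cancel(order #1): fills=none; bids=[-] asks=[-]
After op 6 [order #3] limit_buy(price=97, qty=5): fills=none; bids=[#3:5@97] asks=[-]
After op 7 [order #4] market_sell(qty=5): fills=#3x#4:5@97; bids=[-] asks=[-]
After op 8 [order #5] limit_sell(price=95, qty=10): fills=none; bids=[-] asks=[#5:10@95]
After op 9 [order #6] market_buy(qty=4): fills=#6x#5:4@95; bids=[-] asks=[#5:6@95]
After op 10 cancel(order #5): fills=none; bids=[-] asks=[-]

Answer: 4@95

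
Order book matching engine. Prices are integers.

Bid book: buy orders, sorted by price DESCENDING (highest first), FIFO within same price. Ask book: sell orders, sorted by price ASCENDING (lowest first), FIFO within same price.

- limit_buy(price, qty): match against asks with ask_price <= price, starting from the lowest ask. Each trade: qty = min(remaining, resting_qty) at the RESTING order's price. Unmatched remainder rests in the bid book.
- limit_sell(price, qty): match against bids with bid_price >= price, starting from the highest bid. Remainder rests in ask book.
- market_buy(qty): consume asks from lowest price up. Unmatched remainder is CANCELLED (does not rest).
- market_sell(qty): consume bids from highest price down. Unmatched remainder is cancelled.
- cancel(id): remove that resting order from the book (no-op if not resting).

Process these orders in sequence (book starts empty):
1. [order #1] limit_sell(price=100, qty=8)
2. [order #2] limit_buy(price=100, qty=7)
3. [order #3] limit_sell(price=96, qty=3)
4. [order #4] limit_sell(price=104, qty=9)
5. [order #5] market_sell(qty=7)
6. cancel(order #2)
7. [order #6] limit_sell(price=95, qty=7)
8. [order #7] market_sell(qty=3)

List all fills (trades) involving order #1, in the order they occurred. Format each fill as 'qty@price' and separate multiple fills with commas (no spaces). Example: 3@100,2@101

Answer: 7@100

Derivation:
After op 1 [order #1] limit_sell(price=100, qty=8): fills=none; bids=[-] asks=[#1:8@100]
After op 2 [order #2] limit_buy(price=100, qty=7): fills=#2x#1:7@100; bids=[-] asks=[#1:1@100]
After op 3 [order #3] limit_sell(price=96, qty=3): fills=none; bids=[-] asks=[#3:3@96 #1:1@100]
After op 4 [order #4] limit_sell(price=104, qty=9): fills=none; bids=[-] asks=[#3:3@96 #1:1@100 #4:9@104]
After op 5 [order #5] market_sell(qty=7): fills=none; bids=[-] asks=[#3:3@96 #1:1@100 #4:9@104]
After op 6 cancel(order #2): fills=none; bids=[-] asks=[#3:3@96 #1:1@100 #4:9@104]
After op 7 [order #6] limit_sell(price=95, qty=7): fills=none; bids=[-] asks=[#6:7@95 #3:3@96 #1:1@100 #4:9@104]
After op 8 [order #7] market_sell(qty=3): fills=none; bids=[-] asks=[#6:7@95 #3:3@96 #1:1@100 #4:9@104]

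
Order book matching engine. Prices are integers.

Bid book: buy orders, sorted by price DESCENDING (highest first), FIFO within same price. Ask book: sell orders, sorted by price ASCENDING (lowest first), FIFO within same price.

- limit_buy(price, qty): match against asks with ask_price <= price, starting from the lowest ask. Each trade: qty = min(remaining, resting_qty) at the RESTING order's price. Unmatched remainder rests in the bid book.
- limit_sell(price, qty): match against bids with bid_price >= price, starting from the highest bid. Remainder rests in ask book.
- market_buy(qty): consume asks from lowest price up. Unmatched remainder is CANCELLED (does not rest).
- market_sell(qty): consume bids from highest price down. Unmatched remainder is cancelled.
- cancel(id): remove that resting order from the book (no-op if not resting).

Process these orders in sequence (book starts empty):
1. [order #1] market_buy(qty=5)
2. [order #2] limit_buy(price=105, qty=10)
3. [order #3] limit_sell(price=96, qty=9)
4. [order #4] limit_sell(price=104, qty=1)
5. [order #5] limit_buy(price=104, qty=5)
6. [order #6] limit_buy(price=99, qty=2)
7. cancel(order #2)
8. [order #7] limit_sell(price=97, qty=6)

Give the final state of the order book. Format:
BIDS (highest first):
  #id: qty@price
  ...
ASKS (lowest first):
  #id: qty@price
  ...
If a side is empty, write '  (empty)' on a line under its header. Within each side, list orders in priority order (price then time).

After op 1 [order #1] market_buy(qty=5): fills=none; bids=[-] asks=[-]
After op 2 [order #2] limit_buy(price=105, qty=10): fills=none; bids=[#2:10@105] asks=[-]
After op 3 [order #3] limit_sell(price=96, qty=9): fills=#2x#3:9@105; bids=[#2:1@105] asks=[-]
After op 4 [order #4] limit_sell(price=104, qty=1): fills=#2x#4:1@105; bids=[-] asks=[-]
After op 5 [order #5] limit_buy(price=104, qty=5): fills=none; bids=[#5:5@104] asks=[-]
After op 6 [order #6] limit_buy(price=99, qty=2): fills=none; bids=[#5:5@104 #6:2@99] asks=[-]
After op 7 cancel(order #2): fills=none; bids=[#5:5@104 #6:2@99] asks=[-]
After op 8 [order #7] limit_sell(price=97, qty=6): fills=#5x#7:5@104 #6x#7:1@99; bids=[#6:1@99] asks=[-]

Answer: BIDS (highest first):
  #6: 1@99
ASKS (lowest first):
  (empty)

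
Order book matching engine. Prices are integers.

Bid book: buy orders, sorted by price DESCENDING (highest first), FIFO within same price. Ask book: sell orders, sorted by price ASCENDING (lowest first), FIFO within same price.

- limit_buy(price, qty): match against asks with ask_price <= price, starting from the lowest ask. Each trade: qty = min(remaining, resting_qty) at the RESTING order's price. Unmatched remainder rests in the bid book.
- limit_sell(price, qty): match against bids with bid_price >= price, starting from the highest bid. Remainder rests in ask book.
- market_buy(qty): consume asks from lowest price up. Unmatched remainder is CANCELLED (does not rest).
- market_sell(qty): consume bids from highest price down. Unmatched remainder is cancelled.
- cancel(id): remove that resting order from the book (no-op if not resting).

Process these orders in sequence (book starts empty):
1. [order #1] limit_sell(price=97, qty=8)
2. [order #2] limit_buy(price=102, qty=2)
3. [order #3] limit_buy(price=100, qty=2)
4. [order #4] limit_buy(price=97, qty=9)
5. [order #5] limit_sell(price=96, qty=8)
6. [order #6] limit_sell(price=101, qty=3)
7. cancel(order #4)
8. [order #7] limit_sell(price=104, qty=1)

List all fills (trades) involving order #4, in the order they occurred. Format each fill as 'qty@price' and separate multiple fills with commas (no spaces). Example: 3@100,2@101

After op 1 [order #1] limit_sell(price=97, qty=8): fills=none; bids=[-] asks=[#1:8@97]
After op 2 [order #2] limit_buy(price=102, qty=2): fills=#2x#1:2@97; bids=[-] asks=[#1:6@97]
After op 3 [order #3] limit_buy(price=100, qty=2): fills=#3x#1:2@97; bids=[-] asks=[#1:4@97]
After op 4 [order #4] limit_buy(price=97, qty=9): fills=#4x#1:4@97; bids=[#4:5@97] asks=[-]
After op 5 [order #5] limit_sell(price=96, qty=8): fills=#4x#5:5@97; bids=[-] asks=[#5:3@96]
After op 6 [order #6] limit_sell(price=101, qty=3): fills=none; bids=[-] asks=[#5:3@96 #6:3@101]
After op 7 cancel(order #4): fills=none; bids=[-] asks=[#5:3@96 #6:3@101]
After op 8 [order #7] limit_sell(price=104, qty=1): fills=none; bids=[-] asks=[#5:3@96 #6:3@101 #7:1@104]

Answer: 4@97,5@97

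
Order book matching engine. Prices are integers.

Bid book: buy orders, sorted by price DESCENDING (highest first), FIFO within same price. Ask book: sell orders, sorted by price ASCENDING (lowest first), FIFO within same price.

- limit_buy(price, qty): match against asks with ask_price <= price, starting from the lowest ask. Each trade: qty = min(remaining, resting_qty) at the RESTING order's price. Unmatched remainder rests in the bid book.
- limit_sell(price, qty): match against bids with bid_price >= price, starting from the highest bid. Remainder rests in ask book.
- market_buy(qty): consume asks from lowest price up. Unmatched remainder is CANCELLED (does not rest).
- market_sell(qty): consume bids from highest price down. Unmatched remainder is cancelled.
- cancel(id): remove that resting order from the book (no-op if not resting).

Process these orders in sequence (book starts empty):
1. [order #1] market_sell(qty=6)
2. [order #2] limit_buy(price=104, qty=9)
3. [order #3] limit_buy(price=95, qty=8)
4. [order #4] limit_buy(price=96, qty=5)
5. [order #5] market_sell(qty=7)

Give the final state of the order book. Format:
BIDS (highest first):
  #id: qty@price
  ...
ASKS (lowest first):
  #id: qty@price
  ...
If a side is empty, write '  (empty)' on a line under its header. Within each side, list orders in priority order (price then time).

After op 1 [order #1] market_sell(qty=6): fills=none; bids=[-] asks=[-]
After op 2 [order #2] limit_buy(price=104, qty=9): fills=none; bids=[#2:9@104] asks=[-]
After op 3 [order #3] limit_buy(price=95, qty=8): fills=none; bids=[#2:9@104 #3:8@95] asks=[-]
After op 4 [order #4] limit_buy(price=96, qty=5): fills=none; bids=[#2:9@104 #4:5@96 #3:8@95] asks=[-]
After op 5 [order #5] market_sell(qty=7): fills=#2x#5:7@104; bids=[#2:2@104 #4:5@96 #3:8@95] asks=[-]

Answer: BIDS (highest first):
  #2: 2@104
  #4: 5@96
  #3: 8@95
ASKS (lowest first):
  (empty)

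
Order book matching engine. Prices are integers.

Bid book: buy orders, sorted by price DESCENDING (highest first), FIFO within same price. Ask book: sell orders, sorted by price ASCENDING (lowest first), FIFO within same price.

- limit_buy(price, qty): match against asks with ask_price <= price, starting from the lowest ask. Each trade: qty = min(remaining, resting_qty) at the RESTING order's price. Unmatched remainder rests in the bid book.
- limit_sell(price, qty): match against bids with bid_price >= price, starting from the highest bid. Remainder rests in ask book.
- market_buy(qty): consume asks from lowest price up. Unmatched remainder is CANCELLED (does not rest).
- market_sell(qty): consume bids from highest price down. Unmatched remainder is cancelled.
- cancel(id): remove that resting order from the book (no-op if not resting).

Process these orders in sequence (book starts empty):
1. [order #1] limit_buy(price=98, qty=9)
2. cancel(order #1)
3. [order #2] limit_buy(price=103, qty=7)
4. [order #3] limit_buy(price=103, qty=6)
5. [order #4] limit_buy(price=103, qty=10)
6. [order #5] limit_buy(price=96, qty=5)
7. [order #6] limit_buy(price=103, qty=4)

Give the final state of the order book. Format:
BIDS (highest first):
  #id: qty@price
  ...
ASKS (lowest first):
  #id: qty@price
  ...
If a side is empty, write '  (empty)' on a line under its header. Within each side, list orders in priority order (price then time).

After op 1 [order #1] limit_buy(price=98, qty=9): fills=none; bids=[#1:9@98] asks=[-]
After op 2 cancel(order #1): fills=none; bids=[-] asks=[-]
After op 3 [order #2] limit_buy(price=103, qty=7): fills=none; bids=[#2:7@103] asks=[-]
After op 4 [order #3] limit_buy(price=103, qty=6): fills=none; bids=[#2:7@103 #3:6@103] asks=[-]
After op 5 [order #4] limit_buy(price=103, qty=10): fills=none; bids=[#2:7@103 #3:6@103 #4:10@103] asks=[-]
After op 6 [order #5] limit_buy(price=96, qty=5): fills=none; bids=[#2:7@103 #3:6@103 #4:10@103 #5:5@96] asks=[-]
After op 7 [order #6] limit_buy(price=103, qty=4): fills=none; bids=[#2:7@103 #3:6@103 #4:10@103 #6:4@103 #5:5@96] asks=[-]

Answer: BIDS (highest first):
  #2: 7@103
  #3: 6@103
  #4: 10@103
  #6: 4@103
  #5: 5@96
ASKS (lowest first):
  (empty)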